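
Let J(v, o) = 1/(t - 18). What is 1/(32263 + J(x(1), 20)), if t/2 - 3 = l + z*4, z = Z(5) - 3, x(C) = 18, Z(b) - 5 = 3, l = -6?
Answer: 16/516209 ≈ 3.0995e-5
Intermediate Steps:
Z(b) = 8 (Z(b) = 5 + 3 = 8)
z = 5 (z = 8 - 3 = 5)
t = 34 (t = 6 + 2*(-6 + 5*4) = 6 + 2*(-6 + 20) = 6 + 2*14 = 6 + 28 = 34)
J(v, o) = 1/16 (J(v, o) = 1/(34 - 18) = 1/16)
1/(32263 + J(x(1), 20)) = 1/(32263 + 1/16) = 1/(516209/16) = 16/516209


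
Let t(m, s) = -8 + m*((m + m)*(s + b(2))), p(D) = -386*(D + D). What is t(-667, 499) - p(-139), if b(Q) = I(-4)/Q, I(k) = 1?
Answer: 444336795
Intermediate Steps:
p(D) = -772*D
b(Q) = 1/Q
t(m, s) = -8 + 2*m**2*(1/2 + s) (t(m, s) = -8 + m*((m + m)*(s + 1/2)) = -8 + m*((2*m)*(s + 1/2)) = -8 + m*((2*m)*(1/2 + s)) = -8 + m*(2*m*(1/2 + s)) = -8 + 2*m**2*(1/2 + s))
t(-667, 499) - p(-139) = (-8 + (-667)**2 + 2*499*(-667)**2) - (-772)*(-139) = (-8 + 444889 + 2*499*444889) - 1*107308 = (-8 + 444889 + 443999222) - 107308 = 444444103 - 107308 = 444336795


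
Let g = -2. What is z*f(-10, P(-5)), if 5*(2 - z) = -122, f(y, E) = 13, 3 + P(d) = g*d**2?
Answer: 1716/5 ≈ 343.20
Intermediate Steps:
P(d) = -3 - 2*d**2
z = 132/5 (z = 2 - 1/5*(-122) = 2 + 122/5 = 132/5 ≈ 26.400)
z*f(-10, P(-5)) = (132/5)*13 = 1716/5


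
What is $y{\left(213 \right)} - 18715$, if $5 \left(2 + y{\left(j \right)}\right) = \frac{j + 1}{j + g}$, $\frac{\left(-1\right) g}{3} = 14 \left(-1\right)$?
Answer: $- \frac{23863961}{1275} \approx -18717.0$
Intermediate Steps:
$g = 42$ ($g = - 3 \cdot 14 \left(-1\right) = \left(-3\right) \left(-14\right) = 42$)
$y{\left(j \right)} = -2 + \frac{1 + j}{5 \left(42 + j\right)}$ ($y{\left(j \right)} = -2 + \frac{\left(j + 1\right) \frac{1}{j + 42}}{5} = -2 + \frac{\left(1 + j\right) \frac{1}{42 + j}}{5} = -2 + \frac{\frac{1}{42 + j} \left(1 + j\right)}{5} = -2 + \frac{1 + j}{5 \left(42 + j\right)}$)
$y{\left(213 \right)} - 18715 = \frac{-419 - 1917}{5 \left(42 + 213\right)} - 18715 = \frac{-419 - 1917}{5 \cdot 255} - 18715 = \frac{1}{5} \cdot \frac{1}{255} \left(-2336\right) - 18715 = - \frac{2336}{1275} - 18715 = - \frac{23863961}{1275}$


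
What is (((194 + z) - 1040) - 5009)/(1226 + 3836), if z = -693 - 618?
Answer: -3583/2531 ≈ -1.4156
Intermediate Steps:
z = -1311
(((194 + z) - 1040) - 5009)/(1226 + 3836) = (((194 - 1311) - 1040) - 5009)/(1226 + 3836) = ((-1117 - 1040) - 5009)/5062 = (-2157 - 5009)*(1/5062) = -7166*1/5062 = -3583/2531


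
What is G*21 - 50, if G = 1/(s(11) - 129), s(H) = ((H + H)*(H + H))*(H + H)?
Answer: -525929/10519 ≈ -49.998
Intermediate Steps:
s(H) = 8*H³ (s(H) = ((2*H)*(2*H))*(2*H) = (4*H²)*(2*H) = 8*H³)
G = 1/10519 (G = 1/(8*11³ - 129) = 1/(8*1331 - 129) = 1/(10648 - 129) = 1/10519 ≈ 9.5066e-5)
G*21 - 50 = (1/10519)*21 - 50 = 21/10519 - 50 = -525929/10519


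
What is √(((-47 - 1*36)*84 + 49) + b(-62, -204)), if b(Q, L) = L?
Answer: I*√7127 ≈ 84.422*I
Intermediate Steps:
√(((-47 - 1*36)*84 + 49) + b(-62, -204)) = √(((-47 - 1*36)*84 + 49) - 204) = √(((-47 - 36)*84 + 49) - 204) = √((-83*84 + 49) - 204) = √((-6972 + 49) - 204) = √(-6923 - 204) = √(-7127) = I*√7127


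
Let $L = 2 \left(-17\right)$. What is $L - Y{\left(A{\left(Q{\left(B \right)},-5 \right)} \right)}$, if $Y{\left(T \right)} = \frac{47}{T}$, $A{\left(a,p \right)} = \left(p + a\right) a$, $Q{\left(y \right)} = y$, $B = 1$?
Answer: $- \frac{89}{4} \approx -22.25$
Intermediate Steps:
$A{\left(a,p \right)} = a \left(a + p\right)$ ($A{\left(a,p \right)} = \left(a + p\right) a = a \left(a + p\right)$)
$L = -34$
$L - Y{\left(A{\left(Q{\left(B \right)},-5 \right)} \right)} = -34 - \frac{47}{1 \left(1 - 5\right)} = -34 - \frac{47}{1 \left(-4\right)} = -34 - \frac{47}{-4} = -34 - 47 \left(- \frac{1}{4}\right) = -34 - - \frac{47}{4} = -34 + \frac{47}{4} = - \frac{89}{4}$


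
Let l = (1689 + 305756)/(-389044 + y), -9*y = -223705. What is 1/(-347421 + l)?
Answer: -3277691/1138741451916 ≈ -2.8783e-6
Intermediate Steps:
y = 223705/9 (y = -⅑*(-223705) = 223705/9 ≈ 24856.)
l = -2767005/3277691 (l = (1689 + 305756)/(-389044 + 223705/9) = 307445/(-3277691/9) = 307445*(-9/3277691) = -2767005/3277691 ≈ -0.84419)
1/(-347421 + l) = 1/(-347421 - 2767005/3277691) = 1/(-1138741451916/3277691) = -3277691/1138741451916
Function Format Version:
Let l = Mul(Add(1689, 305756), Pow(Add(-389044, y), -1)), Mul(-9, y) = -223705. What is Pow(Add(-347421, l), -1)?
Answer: Rational(-3277691, 1138741451916) ≈ -2.8783e-6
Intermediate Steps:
y = Rational(223705, 9) (y = Mul(Rational(-1, 9), -223705) = Rational(223705, 9) ≈ 24856.)
l = Rational(-2767005, 3277691) (l = Mul(Add(1689, 305756), Pow(Add(-389044, Rational(223705, 9)), -1)) = Mul(307445, Pow(Rational(-3277691, 9), -1)) = Mul(307445, Rational(-9, 3277691)) = Rational(-2767005, 3277691) ≈ -0.84419)
Pow(Add(-347421, l), -1) = Pow(Add(-347421, Rational(-2767005, 3277691)), -1) = Pow(Rational(-1138741451916, 3277691), -1) = Rational(-3277691, 1138741451916)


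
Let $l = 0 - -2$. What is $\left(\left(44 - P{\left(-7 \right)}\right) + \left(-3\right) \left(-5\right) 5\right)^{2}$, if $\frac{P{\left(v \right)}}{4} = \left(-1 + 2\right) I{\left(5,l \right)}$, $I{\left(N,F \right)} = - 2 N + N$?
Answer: $19321$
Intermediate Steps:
$l = 2$ ($l = 0 + 2 = 2$)
$I{\left(N,F \right)} = - N$
$P{\left(v \right)} = -20$ ($P{\left(v \right)} = 4 \left(-1 + 2\right) \left(\left(-1\right) 5\right) = 4 \cdot 1 \left(-5\right) = 4 \left(-5\right) = -20$)
$\left(\left(44 - P{\left(-7 \right)}\right) + \left(-3\right) \left(-5\right) 5\right)^{2} = \left(\left(44 - -20\right) + \left(-3\right) \left(-5\right) 5\right)^{2} = \left(\left(44 + 20\right) + 15 \cdot 5\right)^{2} = \left(64 + 75\right)^{2} = 139^{2} = 19321$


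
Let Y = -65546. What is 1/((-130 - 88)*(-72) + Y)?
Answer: -1/49850 ≈ -2.0060e-5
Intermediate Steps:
1/((-130 - 88)*(-72) + Y) = 1/((-130 - 88)*(-72) - 65546) = 1/(-218*(-72) - 65546) = 1/(15696 - 65546) = 1/(-49850) = -1/49850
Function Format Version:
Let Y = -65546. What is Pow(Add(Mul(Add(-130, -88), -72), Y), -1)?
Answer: Rational(-1, 49850) ≈ -2.0060e-5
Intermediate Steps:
Pow(Add(Mul(Add(-130, -88), -72), Y), -1) = Pow(Add(Mul(Add(-130, -88), -72), -65546), -1) = Pow(Add(Mul(-218, -72), -65546), -1) = Pow(Add(15696, -65546), -1) = Pow(-49850, -1) = Rational(-1, 49850)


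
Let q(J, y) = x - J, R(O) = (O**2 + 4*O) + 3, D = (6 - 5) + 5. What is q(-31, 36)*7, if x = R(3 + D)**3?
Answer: 12096217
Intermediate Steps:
D = 6 (D = 1 + 5 = 6)
R(O) = 3 + O**2 + 4*O
x = 1728000 (x = (3 + (3 + 6)**2 + 4*(3 + 6))**3 = (3 + 9**2 + 4*9)**3 = (3 + 81 + 36)**3 = 120**3 = 1728000)
q(J, y) = 1728000 - J
q(-31, 36)*7 = (1728000 - 1*(-31))*7 = (1728000 + 31)*7 = 1728031*7 = 12096217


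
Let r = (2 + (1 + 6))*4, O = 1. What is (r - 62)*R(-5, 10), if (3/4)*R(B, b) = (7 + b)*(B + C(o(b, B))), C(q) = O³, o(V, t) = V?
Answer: 7072/3 ≈ 2357.3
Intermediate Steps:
C(q) = 1 (C(q) = 1³ = 1)
R(B, b) = 4*(1 + B)*(7 + b)/3 (R(B, b) = 4*((7 + b)*(B + 1))/3 = 4*((7 + b)*(1 + B))/3 = 4*((1 + B)*(7 + b))/3 = 4*(1 + B)*(7 + b)/3)
r = 36 (r = (2 + 7)*4 = 9*4 = 36)
(r - 62)*R(-5, 10) = (36 - 62)*(28/3 + (4/3)*10 + (28/3)*(-5) + (4/3)*(-5)*10) = -26*(28/3 + 40/3 - 140/3 - 200/3) = -26*(-272/3) = 7072/3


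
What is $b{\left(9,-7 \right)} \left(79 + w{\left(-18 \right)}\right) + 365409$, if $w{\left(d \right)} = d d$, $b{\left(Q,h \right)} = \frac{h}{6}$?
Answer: $\frac{2189633}{6} \approx 3.6494 \cdot 10^{5}$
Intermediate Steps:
$b{\left(Q,h \right)} = \frac{h}{6}$ ($b{\left(Q,h \right)} = h \frac{1}{6} = \frac{h}{6}$)
$w{\left(d \right)} = d^{2}$
$b{\left(9,-7 \right)} \left(79 + w{\left(-18 \right)}\right) + 365409 = \frac{1}{6} \left(-7\right) \left(79 + \left(-18\right)^{2}\right) + 365409 = - \frac{7 \left(79 + 324\right)}{6} + 365409 = \left(- \frac{7}{6}\right) 403 + 365409 = - \frac{2821}{6} + 365409 = \frac{2189633}{6}$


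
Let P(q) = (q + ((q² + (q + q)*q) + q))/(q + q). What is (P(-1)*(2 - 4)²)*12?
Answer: -24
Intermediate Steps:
P(q) = (2*q + 3*q²)/(2*q) (P(q) = (q + ((q² + (2*q)*q) + q))/((2*q)) = (q + ((q² + 2*q²) + q))*(1/(2*q)) = (q + (3*q² + q))*(1/(2*q)) = (q + (q + 3*q²))*(1/(2*q)) = (2*q + 3*q²)*(1/(2*q)) = (2*q + 3*q²)/(2*q))
(P(-1)*(2 - 4)²)*12 = ((1 + (3/2)*(-1))*(2 - 4)²)*12 = ((1 - 3/2)*(-2)²)*12 = -½*4*12 = -2*12 = -24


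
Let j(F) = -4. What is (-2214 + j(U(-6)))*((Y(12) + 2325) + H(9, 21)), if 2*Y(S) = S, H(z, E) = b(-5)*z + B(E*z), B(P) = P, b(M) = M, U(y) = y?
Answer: -5489550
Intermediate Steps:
H(z, E) = -5*z + E*z
Y(S) = S/2
(-2214 + j(U(-6)))*((Y(12) + 2325) + H(9, 21)) = (-2214 - 4)*(((½)*12 + 2325) + 9*(-5 + 21)) = -2218*((6 + 2325) + 9*16) = -2218*(2331 + 144) = -2218*2475 = -5489550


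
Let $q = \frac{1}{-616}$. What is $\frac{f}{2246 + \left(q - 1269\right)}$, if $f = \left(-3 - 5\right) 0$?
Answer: $0$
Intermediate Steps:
$q = - \frac{1}{616} \approx -0.0016234$
$f = 0$ ($f = \left(-8\right) 0 = 0$)
$\frac{f}{2246 + \left(q - 1269\right)} = \frac{1}{2246 - \frac{781705}{616}} \cdot 0 = \frac{1}{\frac{601831}{616}} \cdot 0 = \frac{616}{601831} \cdot 0 = 0$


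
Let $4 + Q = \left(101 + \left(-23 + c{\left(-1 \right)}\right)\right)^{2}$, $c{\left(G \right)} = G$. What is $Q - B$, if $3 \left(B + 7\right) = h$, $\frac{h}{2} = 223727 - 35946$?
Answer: $- \frac{357766}{3} \approx -1.1926 \cdot 10^{5}$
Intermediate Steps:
$h = 375562$ ($h = 2 \left(223727 - 35946\right) = 2 \cdot 187781 = 375562$)
$B = \frac{375541}{3}$ ($B = -7 + \frac{1}{3} \cdot 375562 = -7 + \frac{375562}{3} = \frac{375541}{3} \approx 1.2518 \cdot 10^{5}$)
$Q = 5925$ ($Q = -4 + \left(101 - 24\right)^{2} = -4 + 77^{2} = -4 + 5929 = 5925$)
$Q - B = 5925 - \frac{375541}{3} = - \frac{357766}{3}$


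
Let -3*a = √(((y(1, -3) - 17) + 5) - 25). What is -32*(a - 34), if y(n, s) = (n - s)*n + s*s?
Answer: 1088 + 64*I*√6/3 ≈ 1088.0 + 52.256*I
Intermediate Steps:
y(n, s) = s² + n*(n - s) (y(n, s) = n*(n - s) + s² = s² + n*(n - s))
a = -2*I*√6/3 (a = -√((((1² + (-3)² - 1*1*(-3)) - 17) + 5) - 25)/3 = -√((((1 + 9 + 3) - 17) + 5) - 25)/3 = -√(((13 - 17) + 5) - 25)/3 = -√((-4 + 5) - 25)/3 = -√(1 - 25)/3 = -2*I*√6/3 ≈ -1.633*I)
-32*(a - 34) = -32*(-2*I*√6/3 - 34) = -32*(-34 - 2*I*√6/3) = 1088 + 64*I*√6/3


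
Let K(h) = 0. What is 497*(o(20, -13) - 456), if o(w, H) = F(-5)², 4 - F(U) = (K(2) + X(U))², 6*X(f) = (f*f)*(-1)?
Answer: -178728655/1296 ≈ -1.3791e+5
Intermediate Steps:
X(f) = -f²/6 (X(f) = ((f*f)*(-1))/6 = (f²*(-1))/6 = (-f²)/6 = -f²/6)
F(U) = 4 - U⁴/36 (F(U) = 4 - (0 - U²/6)² = 4 - (-U²/6)² = 4 - U⁴/36)
o(w, H) = 231361/1296 (o(w, H) = (4 - 1/36*(-5)⁴)² = (4 - 1/36*625)² = (4 - 625/36)² = (-481/36)² = 231361/1296)
497*(o(20, -13) - 456) = 497*(231361/1296 - 456) = 497*(-359615/1296) = -178728655/1296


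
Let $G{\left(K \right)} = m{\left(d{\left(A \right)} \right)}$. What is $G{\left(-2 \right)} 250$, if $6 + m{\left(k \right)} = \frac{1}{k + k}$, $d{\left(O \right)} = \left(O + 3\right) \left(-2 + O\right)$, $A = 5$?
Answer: $- \frac{35875}{24} \approx -1494.8$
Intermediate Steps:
$d{\left(O \right)} = \left(-2 + O\right) \left(3 + O\right)$ ($d{\left(O \right)} = \left(3 + O\right) \left(-2 + O\right) = \left(-2 + O\right) \left(3 + O\right)$)
$m{\left(k \right)} = -6 + \frac{1}{2 k}$ ($m{\left(k \right)} = -6 + \frac{1}{k + k} = -6 + \frac{1}{2 k}$)
$G{\left(K \right)} = - \frac{287}{48}$ ($G{\left(K \right)} = -6 + \frac{1}{2 \left(-6 + 5 + 5^{2}\right)} = -6 + \frac{1}{2 \left(-6 + 5 + 25\right)} = -6 + \frac{1}{2 \cdot 24} = -6 + \frac{1}{2} \cdot \frac{1}{24} = -6 + \frac{1}{48} = - \frac{287}{48}$)
$G{\left(-2 \right)} 250 = \left(- \frac{287}{48}\right) 250 = - \frac{35875}{24}$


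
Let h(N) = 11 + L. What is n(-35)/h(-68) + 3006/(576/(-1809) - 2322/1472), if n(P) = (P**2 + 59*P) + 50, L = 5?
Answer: -3668348603/2243720 ≈ -1634.9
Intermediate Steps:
h(N) = 16 (h(N) = 11 + 5 = 16)
n(P) = 50 + P**2 + 59*P
n(-35)/h(-68) + 3006/(576/(-1809) - 2322/1472) = (50 + (-35)**2 + 59*(-35))/16 + 3006/(576/(-1809) - 2322/1472) = (50 + 1225 - 2065)*(1/16) + 3006/(576*(-1/1809) - 2322*1/1472) = -790*1/16 + 3006/(-64/201 - 1161/736) = -395/8 + 3006/(-280465/147936) = -395/8 + 3006*(-147936/280465) = -395/8 - 444695616/280465 = -3668348603/2243720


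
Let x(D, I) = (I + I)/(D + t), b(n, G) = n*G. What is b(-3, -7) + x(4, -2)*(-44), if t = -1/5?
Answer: 1279/19 ≈ 67.316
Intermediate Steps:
t = -⅕ (t = -1*⅕ = -⅕ ≈ -0.20000)
b(n, G) = G*n
x(D, I) = 2*I/(-⅕ + D) (x(D, I) = (I + I)/(D - ⅕) = (2*I)/(-⅕ + D) = 2*I/(-⅕ + D))
b(-3, -7) + x(4, -2)*(-44) = -7*(-3) + (10*(-2)/(-1 + 5*4))*(-44) = 21 + (10*(-2)/(-1 + 20))*(-44) = 21 + (10*(-2)/19)*(-44) = 21 + (10*(-2)*(1/19))*(-44) = 21 - 20/19*(-44) = 21 + 880/19 = 1279/19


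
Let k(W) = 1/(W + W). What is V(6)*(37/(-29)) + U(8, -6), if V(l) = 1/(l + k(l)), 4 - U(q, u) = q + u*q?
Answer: 92704/2117 ≈ 43.790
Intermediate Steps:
k(W) = 1/(2*W)
U(q, u) = 4 - q - q*u (U(q, u) = 4 - (q + u*q) = 4 - (q + q*u) = 4 + (-q - q*u) = 4 - q - q*u)
V(l) = 1/(l + 1/(2*l))
V(6)*(37/(-29)) + U(8, -6) = (2*6/(1 + 2*6²))*(37/(-29)) + (4 - 1*8 - 1*8*(-6)) = (2*6/(1 + 2*36))*(37*(-1/29)) + (4 - 8 + 48) = (2*6/(1 + 72))*(-37/29) + 44 = (2*6/73)*(-37/29) + 44 = (2*6*(1/73))*(-37/29) + 44 = (12/73)*(-37/29) + 44 = -444/2117 + 44 = 92704/2117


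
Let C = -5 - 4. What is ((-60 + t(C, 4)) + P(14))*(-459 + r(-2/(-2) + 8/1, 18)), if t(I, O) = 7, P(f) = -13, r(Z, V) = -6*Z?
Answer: 33858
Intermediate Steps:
C = -9
((-60 + t(C, 4)) + P(14))*(-459 + r(-2/(-2) + 8/1, 18)) = ((-60 + 7) - 13)*(-459 - 6*(-2/(-2) + 8/1)) = (-53 - 13)*(-459 - 6*(-2*(-1/2) + 8*1)) = -66*(-459 - 6*(1 + 8)) = -66*(-459 - 6*9) = -66*(-459 - 54) = -66*(-513) = 33858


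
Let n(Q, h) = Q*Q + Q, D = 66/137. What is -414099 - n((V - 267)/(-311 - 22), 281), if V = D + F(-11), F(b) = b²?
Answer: -861855468606811/2081275641 ≈ -4.1410e+5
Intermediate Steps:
D = 66/137 (D = 66*(1/137) = 66/137 ≈ 0.48175)
V = 16643/137 (V = 66/137 + (-11)² = 66/137 + 121 = 16643/137 ≈ 121.48)
n(Q, h) = Q + Q² (n(Q, h) = Q² + Q = Q + Q²)
-414099 - n((V - 267)/(-311 - 22), 281) = -414099 - (16643/137 - 267)/(-311 - 22)*(1 + (16643/137 - 267)/(-311 - 22)) = -414099 - (-19936/137/(-333))*(1 - 19936/137/(-333)) = -414099 - (-19936/137*(-1/333))*(1 - 19936/137*(-1/333)) = -414099 - 19936*(1 + 19936/45621)/45621 = -414099 - 19936*65557/(45621*45621) = -414099 - 1*1306944352/2081275641 = -414099 - 1306944352/2081275641 = -861855468606811/2081275641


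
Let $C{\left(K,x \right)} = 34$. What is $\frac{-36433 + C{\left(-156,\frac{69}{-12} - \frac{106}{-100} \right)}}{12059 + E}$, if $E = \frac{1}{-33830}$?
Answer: $- \frac{410459390}{135985323} \approx -3.0184$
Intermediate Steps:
$E = - \frac{1}{33830} \approx -2.956 \cdot 10^{-5}$
$\frac{-36433 + C{\left(-156,\frac{69}{-12} - \frac{106}{-100} \right)}}{12059 + E} = \frac{-36433 + 34}{12059 - \frac{1}{33830}} = - \frac{36399}{\frac{407955969}{33830}} = \left(-36399\right) \frac{33830}{407955969} = - \frac{410459390}{135985323}$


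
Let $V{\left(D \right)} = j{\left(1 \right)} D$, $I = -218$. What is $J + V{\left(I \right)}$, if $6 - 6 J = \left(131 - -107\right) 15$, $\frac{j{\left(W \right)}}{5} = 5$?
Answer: $-6044$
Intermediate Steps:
$j{\left(W \right)} = 25$ ($j{\left(W \right)} = 5 \cdot 5 = 25$)
$J = -594$ ($J = 1 - \frac{\left(131 - -107\right) 15}{6} = 1 - \frac{\left(131 + 107\right) 15}{6} = 1 - \frac{238 \cdot 15}{6} = 1 - 595 = -594$)
$V{\left(D \right)} = 25 D$
$J + V{\left(I \right)} = -594 + 25 \left(-218\right) = -594 - 5450 = -6044$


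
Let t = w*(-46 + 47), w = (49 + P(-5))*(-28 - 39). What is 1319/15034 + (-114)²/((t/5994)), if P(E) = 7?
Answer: -146389242991/7050946 ≈ -20762.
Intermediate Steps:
w = -3752 (w = (49 + 7)*(-28 - 39) = 56*(-67) = -3752)
t = -3752 (t = -3752*(-46 + 47) = -3752*1 = -3752)
1319/15034 + (-114)²/((t/5994)) = 1319/15034 + (-114)²/((-3752/5994)) = 1319*(1/15034) + 12996/((-3752*1/5994)) = 1319/15034 + 12996/(-1876/2997) = 1319/15034 + 12996*(-2997/1876) = 1319/15034 - 9737253/469 = -146389242991/7050946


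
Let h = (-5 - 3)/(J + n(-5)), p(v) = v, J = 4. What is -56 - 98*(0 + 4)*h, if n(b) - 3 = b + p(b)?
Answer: -3304/3 ≈ -1101.3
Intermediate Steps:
n(b) = 3 + 2*b (n(b) = 3 + (b + b) = 3 + 2*b)
h = 8/3 (h = (-5 - 3)/(4 + (3 + 2*(-5))) = -8/(4 + (3 - 10)) = -8/(4 - 7) = -8/(-3) = -8*(-⅓) = 8/3 ≈ 2.6667)
-56 - 98*(0 + 4)*h = -56 - 98*(0 + 4)*8/3 = -56 - 392*8/3 = -56 - 98*32/3 = -56 - 3136/3 = -3304/3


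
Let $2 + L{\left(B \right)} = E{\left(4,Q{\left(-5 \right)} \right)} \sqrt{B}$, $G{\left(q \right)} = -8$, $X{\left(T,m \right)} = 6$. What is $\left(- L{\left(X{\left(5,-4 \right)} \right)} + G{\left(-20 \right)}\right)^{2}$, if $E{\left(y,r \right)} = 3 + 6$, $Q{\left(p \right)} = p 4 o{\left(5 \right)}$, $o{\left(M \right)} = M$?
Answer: $522 + 108 \sqrt{6} \approx 786.54$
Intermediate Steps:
$Q{\left(p \right)} = 20 p$ ($Q{\left(p \right)} = p 4 \cdot 5 = 4 p 5 = 20 p$)
$E{\left(y,r \right)} = 9$
$L{\left(B \right)} = -2 + 9 \sqrt{B}$
$\left(- L{\left(X{\left(5,-4 \right)} \right)} + G{\left(-20 \right)}\right)^{2} = \left(- (-2 + 9 \sqrt{6}) - 8\right)^{2} = \left(\left(2 - 9 \sqrt{6}\right) - 8\right)^{2} = \left(-6 - 9 \sqrt{6}\right)^{2}$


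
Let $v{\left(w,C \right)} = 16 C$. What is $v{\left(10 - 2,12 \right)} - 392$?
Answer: $-200$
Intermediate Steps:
$v{\left(10 - 2,12 \right)} - 392 = 16 \cdot 12 - 392 = 192 - 392 = -200$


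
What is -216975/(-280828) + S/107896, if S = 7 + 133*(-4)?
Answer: 5815824975/7575054472 ≈ 0.76776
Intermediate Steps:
S = -525 (S = 7 - 532 = -525)
-216975/(-280828) + S/107896 = -216975/(-280828) - 525/107896 = -216975*(-1/280828) - 525*1/107896 = 216975/280828 - 525/107896 = 5815824975/7575054472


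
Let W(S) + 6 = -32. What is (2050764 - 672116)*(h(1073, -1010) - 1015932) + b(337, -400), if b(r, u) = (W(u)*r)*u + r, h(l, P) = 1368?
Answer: -1398721506735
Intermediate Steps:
W(S) = -38 (W(S) = -6 - 32 = -38)
b(r, u) = r - 38*r*u (b(r, u) = (-38*r)*u + r = -38*r*u + r = r - 38*r*u)
(2050764 - 672116)*(h(1073, -1010) - 1015932) + b(337, -400) = (2050764 - 672116)*(1368 - 1015932) + 337*(1 - 38*(-400)) = 1378648*(-1014564) + 337*(1 + 15200) = -1398726629472 + 337*15201 = -1398726629472 + 5122737 = -1398721506735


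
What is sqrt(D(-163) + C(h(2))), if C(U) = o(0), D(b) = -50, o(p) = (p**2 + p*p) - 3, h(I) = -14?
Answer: I*sqrt(53) ≈ 7.2801*I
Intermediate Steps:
o(p) = -3 + 2*p**2 (o(p) = (p**2 + p**2) - 3 = 2*p**2 - 3 = -3 + 2*p**2)
C(U) = -3 (C(U) = -3 + 2*0**2 = -3 + 2*0 = -3 + 0 = -3)
sqrt(D(-163) + C(h(2))) = sqrt(-50 - 3) = sqrt(-53) = I*sqrt(53)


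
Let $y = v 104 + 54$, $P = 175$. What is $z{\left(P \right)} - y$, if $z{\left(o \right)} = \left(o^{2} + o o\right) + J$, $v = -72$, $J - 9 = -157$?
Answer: $68536$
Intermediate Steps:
$J = -148$ ($J = 9 - 157 = -148$)
$y = -7434$ ($y = \left(-72\right) 104 + 54 = -7488 + 54 = -7434$)
$z{\left(o \right)} = -148 + 2 o^{2}$ ($z{\left(o \right)} = \left(o^{2} + o o\right) - 148 = \left(o^{2} + o^{2}\right) - 148 = 2 o^{2} - 148 = -148 + 2 o^{2}$)
$z{\left(P \right)} - y = \left(-148 + 2 \cdot 175^{2}\right) - -7434 = \left(-148 + 2 \cdot 30625\right) + 7434 = \left(-148 + 61250\right) + 7434 = 61102 + 7434 = 68536$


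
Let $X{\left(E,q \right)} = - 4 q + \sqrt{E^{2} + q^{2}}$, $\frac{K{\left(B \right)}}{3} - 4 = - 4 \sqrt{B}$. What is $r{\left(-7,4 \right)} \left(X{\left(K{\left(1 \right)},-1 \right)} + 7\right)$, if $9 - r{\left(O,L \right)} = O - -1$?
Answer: $180$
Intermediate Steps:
$r{\left(O,L \right)} = 8 - O$ ($r{\left(O,L \right)} = 9 - \left(O - -1\right) = 9 - \left(O + 1\right) = 9 - \left(1 + O\right) = 8 - O$)
$K{\left(B \right)} = 12 - 12 \sqrt{B}$ ($K{\left(B \right)} = 12 + 3 \left(- 4 \sqrt{B}\right) = 12 - 12 \sqrt{B}$)
$X{\left(E,q \right)} = \sqrt{E^{2} + q^{2}} - 4 q$
$r{\left(-7,4 \right)} \left(X{\left(K{\left(1 \right)},-1 \right)} + 7\right) = \left(8 - -7\right) \left(\left(\sqrt{\left(12 - 12 \sqrt{1}\right)^{2} + \left(-1\right)^{2}} - -4\right) + 7\right) = \left(8 + 7\right) \left(\left(\sqrt{\left(12 - 12\right)^{2} + 1} + 4\right) + 7\right) = 15 \left(\left(\sqrt{\left(12 - 12\right)^{2} + 1} + 4\right) + 7\right) = 15 \left(\left(\sqrt{0^{2} + 1} + 4\right) + 7\right) = 15 \left(\left(\sqrt{0 + 1} + 4\right) + 7\right) = 15 \left(\left(\sqrt{1} + 4\right) + 7\right) = 15 \left(\left(1 + 4\right) + 7\right) = 15 \left(5 + 7\right) = 15 \cdot 12 = 180$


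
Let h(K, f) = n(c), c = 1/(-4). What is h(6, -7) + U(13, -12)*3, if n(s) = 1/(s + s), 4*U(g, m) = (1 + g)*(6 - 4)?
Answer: 19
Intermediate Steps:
U(g, m) = ½ + g/2 (U(g, m) = ((1 + g)*(6 - 4))/4 = ((1 + g)*2)/4 = (2 + 2*g)/4 = ½ + g/2)
c = -¼ ≈ -0.25000
n(s) = 1/(2*s)
h(K, f) = -2 (h(K, f) = 1/(2*(-¼)) = (½)*(-4) = -2)
h(6, -7) + U(13, -12)*3 = -2 + (½ + (½)*13)*3 = -2 + (½ + 13/2)*3 = -2 + 7*3 = -2 + 21 = 19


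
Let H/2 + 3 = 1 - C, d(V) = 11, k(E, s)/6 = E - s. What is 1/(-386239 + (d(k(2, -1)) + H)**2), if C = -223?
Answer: -1/181030 ≈ -5.5239e-6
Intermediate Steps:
k(E, s) = -6*s + 6*E (k(E, s) = 6*(E - s) = -6*s + 6*E)
H = 442 (H = -6 + 2*(1 - 1*(-223)) = -6 + 2*(1 + 223) = -6 + 2*224 = -6 + 448 = 442)
1/(-386239 + (d(k(2, -1)) + H)**2) = 1/(-386239 + (11 + 442)**2) = 1/(-386239 + 453**2) = 1/(-386239 + 205209) = 1/(-181030) = -1/181030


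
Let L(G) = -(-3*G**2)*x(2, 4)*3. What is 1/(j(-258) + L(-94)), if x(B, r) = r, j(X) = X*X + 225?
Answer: 1/384885 ≈ 2.5982e-6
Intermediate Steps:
j(X) = 225 + X**2 (j(X) = X**2 + 225 = 225 + X**2)
L(G) = 36*G**2 (L(G) = --3*G**2*4*3 = -(-12*G**2)*3 = -(-36)*G**2 = 36*G**2)
1/(j(-258) + L(-94)) = 1/((225 + (-258)**2) + 36*(-94)**2) = 1/((225 + 66564) + 36*8836) = 1/(66789 + 318096) = 1/384885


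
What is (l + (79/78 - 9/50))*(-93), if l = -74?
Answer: 2211478/325 ≈ 6804.5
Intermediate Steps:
(l + (79/78 - 9/50))*(-93) = (-74 + (79/78 - 9/50))*(-93) = (-74 + 812/975)*(-93) = -71338/975*(-93) = 2211478/325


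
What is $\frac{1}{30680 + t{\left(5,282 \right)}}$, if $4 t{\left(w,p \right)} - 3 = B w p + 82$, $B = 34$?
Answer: $\frac{4}{170745} \approx 2.3427 \cdot 10^{-5}$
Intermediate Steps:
$t{\left(w,p \right)} = \frac{85}{4} + \frac{17 p w}{2}$ ($t{\left(w,p \right)} = \frac{3}{4} + \frac{34 w p + 82}{4} = \frac{3}{4} + \frac{34 p w + 82}{4} = \frac{3}{4} + \frac{82 + 34 p w}{4} = \frac{3}{4} + \left(\frac{41}{2} + \frac{17 p w}{2}\right) = \frac{85}{4} + \frac{17 p w}{2}$)
$\frac{1}{30680 + t{\left(5,282 \right)}} = \frac{1}{30680 + \left(\frac{85}{4} + \frac{17}{2} \cdot 282 \cdot 5\right)} = \frac{1}{30680 + \left(\frac{85}{4} + 11985\right)} = \frac{1}{30680 + \frac{48025}{4}} = \frac{1}{\frac{170745}{4}} = \frac{4}{170745}$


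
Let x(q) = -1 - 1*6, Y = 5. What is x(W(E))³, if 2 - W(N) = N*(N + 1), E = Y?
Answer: -343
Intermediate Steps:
E = 5
W(N) = 2 - N*(1 + N) (W(N) = 2 - N*(N + 1) = 2 - N*(1 + N))
x(q) = -7 (x(q) = -1 - 6 = -7)
x(W(E))³ = (-7)³ = -343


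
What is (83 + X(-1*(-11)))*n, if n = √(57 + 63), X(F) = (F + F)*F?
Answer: 650*√30 ≈ 3560.2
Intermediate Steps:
X(F) = 2*F² (X(F) = (2*F)*F = 2*F²)
n = 2*√30 (n = √120 = 2*√30 ≈ 10.954)
(83 + X(-1*(-11)))*n = (83 + 2*(-1*(-11))²)*(2*√30) = (83 + 2*11²)*(2*√30) = (83 + 2*121)*(2*√30) = (83 + 242)*(2*√30) = 325*(2*√30) = 650*√30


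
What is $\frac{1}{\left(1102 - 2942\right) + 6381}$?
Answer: $\frac{1}{4541} \approx 0.00022022$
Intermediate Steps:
$\frac{1}{\left(1102 - 2942\right) + 6381} = \frac{1}{-1840 + 6381} = \frac{1}{4541}$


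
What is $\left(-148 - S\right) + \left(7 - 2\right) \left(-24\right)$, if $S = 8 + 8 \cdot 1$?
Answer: $-284$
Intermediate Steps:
$S = 16$ ($S = 8 + 8 = 16$)
$\left(-148 - S\right) + \left(7 - 2\right) \left(-24\right) = \left(-148 - 16\right) + \left(7 - 2\right) \left(-24\right) = \left(-148 - 16\right) + 5 \left(-24\right) = -164 - 120 = -284$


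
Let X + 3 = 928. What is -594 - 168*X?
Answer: -155994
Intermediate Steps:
X = 925 (X = -3 + 928 = 925)
-594 - 168*X = -594 - 168*925 = -594 - 155400 = -155994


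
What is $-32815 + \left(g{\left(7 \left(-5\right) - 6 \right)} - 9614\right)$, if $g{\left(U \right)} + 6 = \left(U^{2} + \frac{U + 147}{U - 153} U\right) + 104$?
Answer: $- \frac{3940877}{97} \approx -40628.0$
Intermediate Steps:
$g{\left(U \right)} = 98 + U^{2} + \frac{U \left(147 + U\right)}{-153 + U}$ ($g{\left(U \right)} = -6 + \left(\left(U^{2} + \frac{U + 147}{U - 153} U\right) + 104\right) = -6 + \left(\left(U^{2} + \frac{147 + U}{-153 + U} U\right) + 104\right) = -6 + \left(\left(U^{2} + \frac{U \left(147 + U\right)}{-153 + U}\right) + 104\right) = -6 + \left(104 + U^{2} + \frac{U \left(147 + U\right)}{-153 + U}\right) = 98 + U^{2} + \frac{U \left(147 + U\right)}{-153 + U}$)
$-32815 + \left(g{\left(7 \left(-5\right) - 6 \right)} - 9614\right) = -32815 - \left(9614 - \frac{-14994 + \left(7 \left(-5\right) - 6\right)^{3} - 152 \left(7 \left(-5\right) - 6\right)^{2} + 245 \left(7 \left(-5\right) - 6\right)}{-153 + \left(7 \left(-5\right) - 6\right)}\right) = -32815 - \left(9614 - \frac{-14994 + \left(-35 - 6\right)^{3} - 152 \left(-35 - 6\right)^{2} + 245 \left(-35 - 6\right)}{-153 - 41}\right) = -32815 - \left(9614 - \frac{-14994 + \left(-41\right)^{3} - 152 \left(-41\right)^{2} + 245 \left(-41\right)}{-153 - 41}\right) = -32815 - \left(9614 - \frac{-14994 - 68921 - 255512 - 10045}{-194}\right) = -32815 - \left(9614 + \frac{-14994 - 68921 - 255512 - 10045}{194}\right) = -32815 - \frac{757822}{97} = - \frac{3940877}{97}$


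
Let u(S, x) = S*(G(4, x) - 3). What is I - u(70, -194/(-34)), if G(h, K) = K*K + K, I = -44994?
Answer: -13716636/289 ≈ -47462.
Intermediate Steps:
G(h, K) = K + K² (G(h, K) = K² + K = K + K²)
u(S, x) = S*(-3 + x*(1 + x)) (u(S, x) = S*(x*(1 + x) - 3) = S*(-3 + x*(1 + x)))
I - u(70, -194/(-34)) = -44994 - 70*(-3 + (-194/(-34))*(1 - 194/(-34))) = -44994 - 70*(-3 + (-194*(-1/34))*(1 - 194*(-1/34))) = -44994 - 70*(-3 + 97*(1 + 97/17)/17) = -44994 - 70*(-3 + (97/17)*(114/17)) = -44994 - 70*(-3 + 11058/289) = -44994 - 70*10191/289 = -44994 - 1*713370/289 = -44994 - 713370/289 = -13716636/289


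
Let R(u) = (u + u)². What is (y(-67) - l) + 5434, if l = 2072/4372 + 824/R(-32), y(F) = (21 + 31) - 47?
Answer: 3043373629/559616 ≈ 5438.3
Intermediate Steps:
R(u) = 4*u² (R(u) = (2*u)² = 4*u²)
y(F) = 5 (y(F) = 52 - 47 = 5)
l = 377795/559616 (l = 2072/4372 + 824/((4*(-32)²)) = 2072*(1/4372) + 824/((4*1024)) = 518/1093 + 824/4096 = 518/1093 + 824*(1/4096) = 518/1093 + 103/512 = 377795/559616 ≈ 0.67510)
(y(-67) - l) + 5434 = (5 - 1*377795/559616) + 5434 = (5 - 377795/559616) + 5434 = 2420285/559616 + 5434 = 3043373629/559616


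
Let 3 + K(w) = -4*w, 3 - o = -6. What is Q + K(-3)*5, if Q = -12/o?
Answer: 131/3 ≈ 43.667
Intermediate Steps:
o = 9 (o = 3 - 1*(-6) = 3 + 6 = 9)
K(w) = -3 - 4*w
Q = -4/3 (Q = -12/9 = -12*⅑ = -4/3 ≈ -1.3333)
Q + K(-3)*5 = -4/3 + (-3 - 4*(-3))*5 = -4/3 + (-3 + 12)*5 = -4/3 + 9*5 = -4/3 + 45 = 131/3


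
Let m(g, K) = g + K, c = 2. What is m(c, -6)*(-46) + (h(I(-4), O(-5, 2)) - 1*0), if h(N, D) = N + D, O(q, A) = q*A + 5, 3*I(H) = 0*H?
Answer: 179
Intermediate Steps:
m(g, K) = K + g
I(H) = 0 (I(H) = (0*H)/3 = (⅓)*0 = 0)
O(q, A) = 5 + A*q (O(q, A) = A*q + 5 = 5 + A*q)
h(N, D) = D + N
m(c, -6)*(-46) + (h(I(-4), O(-5, 2)) - 1*0) = (-6 + 2)*(-46) + (((5 + 2*(-5)) + 0) - 1*0) = -4*(-46) + (((5 - 10) + 0) + 0) = 184 + ((-5 + 0) + 0) = 184 + (-5 + 0) = 184 - 5 = 179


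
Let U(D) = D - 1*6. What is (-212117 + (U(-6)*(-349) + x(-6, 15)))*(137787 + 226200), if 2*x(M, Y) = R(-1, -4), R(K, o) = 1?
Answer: -151366541859/2 ≈ -7.5683e+10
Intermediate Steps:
x(M, Y) = 1/2 (x(M, Y) = (1/2)*1 = 1/2)
U(D) = -6 + D (U(D) = D - 6 = -6 + D)
(-212117 + (U(-6)*(-349) + x(-6, 15)))*(137787 + 226200) = (-212117 + ((-6 - 6)*(-349) + 1/2))*(137787 + 226200) = (-212117 + (-12*(-349) + 1/2))*363987 = (-212117 + (4188 + 1/2))*363987 = (-212117 + 8377/2)*363987 = -415857/2*363987 = -151366541859/2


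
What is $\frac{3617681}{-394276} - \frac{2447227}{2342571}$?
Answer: $- \frac{9439557470503}{923619523596} \approx -10.22$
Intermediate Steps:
$\frac{3617681}{-394276} - \frac{2447227}{2342571} = 3617681 \left(- \frac{1}{394276}\right) - \frac{2447227}{2342571} = - \frac{3617681}{394276} - \frac{2447227}{2342571} = - \frac{9439557470503}{923619523596}$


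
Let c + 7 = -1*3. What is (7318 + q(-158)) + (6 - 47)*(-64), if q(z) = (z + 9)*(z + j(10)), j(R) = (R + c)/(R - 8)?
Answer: 33484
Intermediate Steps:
c = -10 (c = -7 - 1*3 = -7 - 3 = -10)
j(R) = (-10 + R)/(-8 + R) (j(R) = (R - 10)/(R - 8) = (-10 + R)/(-8 + R))
q(z) = z*(9 + z) (q(z) = (z + 9)*(z + (-10 + 10)/(-8 + 10)) = (9 + z)*(z + 0/2) = (9 + z)*(z + (½)*0) = (9 + z)*(z + 0) = (9 + z)*z = z*(9 + z))
(7318 + q(-158)) + (6 - 47)*(-64) = (7318 - 158*(9 - 158)) + (6 - 47)*(-64) = (7318 - 158*(-149)) - 41*(-64) = (7318 + 23542) + 2624 = 30860 + 2624 = 33484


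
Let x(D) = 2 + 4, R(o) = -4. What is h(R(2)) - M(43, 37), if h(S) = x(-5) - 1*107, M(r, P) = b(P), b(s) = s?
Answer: -138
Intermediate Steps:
M(r, P) = P
x(D) = 6
h(S) = -101 (h(S) = 6 - 1*107 = 6 - 107 = -101)
h(R(2)) - M(43, 37) = -101 - 1*37 = -101 - 37 = -138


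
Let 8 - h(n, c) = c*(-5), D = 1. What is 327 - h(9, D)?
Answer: 314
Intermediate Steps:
h(n, c) = 8 + 5*c (h(n, c) = 8 - c*(-5) = 8 - (-5)*c = 8 + 5*c)
327 - h(9, D) = 327 - (8 + 5*1) = 327 - (8 + 5) = 327 - 1*13 = 327 - 13 = 314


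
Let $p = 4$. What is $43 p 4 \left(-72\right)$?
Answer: $-49536$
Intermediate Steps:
$43 p 4 \left(-72\right) = 43 \cdot 4 \cdot 4 \left(-72\right) = 43 \cdot 16 \left(-72\right) = 688 \left(-72\right) = -49536$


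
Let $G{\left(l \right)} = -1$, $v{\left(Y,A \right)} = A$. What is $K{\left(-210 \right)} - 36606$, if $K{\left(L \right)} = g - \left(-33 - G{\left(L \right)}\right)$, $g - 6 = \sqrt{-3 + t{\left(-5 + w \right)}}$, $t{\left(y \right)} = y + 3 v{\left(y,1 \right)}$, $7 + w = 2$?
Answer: $-36568 + i \sqrt{10} \approx -36568.0 + 3.1623 i$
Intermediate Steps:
$w = -5$ ($w = -7 + 2 = -5$)
$t{\left(y \right)} = 3 + y$ ($t{\left(y \right)} = y + 3 \cdot 1 = y + 3 = 3 + y$)
$g = 6 + i \sqrt{10}$ ($g = 6 + \sqrt{-3 + \left(3 - 10\right)} = 6 + \sqrt{-3 - 7} = 6 + \sqrt{-10} = 6 + i \sqrt{10} \approx 6.0 + 3.1623 i$)
$K{\left(L \right)} = 38 + i \sqrt{10}$ ($K{\left(L \right)} = \left(6 + i \sqrt{10}\right) - \left(-33 - -1\right) = \left(6 + i \sqrt{10}\right) - \left(-33 + 1\right) = \left(6 + i \sqrt{10}\right) - -32 = \left(6 + i \sqrt{10}\right) + 32 = 38 + i \sqrt{10}$)
$K{\left(-210 \right)} - 36606 = \left(38 + i \sqrt{10}\right) - 36606 = -36568 + i \sqrt{10}$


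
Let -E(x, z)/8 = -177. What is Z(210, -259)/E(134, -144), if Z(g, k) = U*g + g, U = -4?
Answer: -105/236 ≈ -0.44492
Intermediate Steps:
E(x, z) = 1416 (E(x, z) = -8*(-177) = 1416)
Z(g, k) = -3*g (Z(g, k) = -4*g + g = -3*g)
Z(210, -259)/E(134, -144) = -3*210/1416 = -630*1/1416 = -105/236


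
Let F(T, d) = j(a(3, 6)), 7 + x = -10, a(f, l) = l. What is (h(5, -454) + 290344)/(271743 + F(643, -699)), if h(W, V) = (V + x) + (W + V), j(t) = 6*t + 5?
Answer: 36178/33973 ≈ 1.0649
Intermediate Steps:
x = -17 (x = -7 - 10 = -17)
j(t) = 5 + 6*t
F(T, d) = 41 (F(T, d) = 5 + 6*6 = 5 + 36 = 41)
h(W, V) = -17 + W + 2*V (h(W, V) = (V - 17) + (W + V) = (-17 + V) + (V + W) = -17 + W + 2*V)
(h(5, -454) + 290344)/(271743 + F(643, -699)) = ((-17 + 5 + 2*(-454)) + 290344)/(271743 + 41) = ((-17 + 5 - 908) + 290344)/271784 = (-920 + 290344)*(1/271784) = 289424*(1/271784) = 36178/33973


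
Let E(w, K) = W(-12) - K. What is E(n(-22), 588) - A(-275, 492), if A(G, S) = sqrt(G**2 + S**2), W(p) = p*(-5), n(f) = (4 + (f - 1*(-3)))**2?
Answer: -528 - sqrt(317689) ≈ -1091.6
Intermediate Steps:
n(f) = (7 + f)**2 (n(f) = (4 + (f + 3))**2 = (4 + (3 + f))**2 = (7 + f)**2)
W(p) = -5*p
E(w, K) = 60 - K (E(w, K) = -5*(-12) - K = 60 - K)
E(n(-22), 588) - A(-275, 492) = (60 - 1*588) - sqrt((-275)**2 + 492**2) = (60 - 588) - sqrt(75625 + 242064) = -528 - sqrt(317689)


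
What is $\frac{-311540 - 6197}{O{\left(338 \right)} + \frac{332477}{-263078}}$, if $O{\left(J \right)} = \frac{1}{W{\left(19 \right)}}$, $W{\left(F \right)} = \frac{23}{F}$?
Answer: $\frac{1922561133178}{2648489} \approx 7.2591 \cdot 10^{5}$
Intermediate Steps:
$O{\left(J \right)} = \frac{19}{23}$ ($O{\left(J \right)} = \frac{1}{23 \cdot \frac{1}{19}} = \frac{1}{\frac{23}{19}} = \frac{19}{23}$)
$\frac{-311540 - 6197}{O{\left(338 \right)} + \frac{332477}{-263078}} = \frac{-311540 - 6197}{\frac{19}{23} + \frac{332477}{-263078}} = - \frac{317737}{\frac{19}{23} + 332477 \left(- \frac{1}{263078}\right)} = - \frac{317737}{\frac{19}{23} - \frac{332477}{263078}} = - \frac{317737}{- \frac{2648489}{6050794}} = \left(-317737\right) \left(- \frac{6050794}{2648489}\right) = \frac{1922561133178}{2648489}$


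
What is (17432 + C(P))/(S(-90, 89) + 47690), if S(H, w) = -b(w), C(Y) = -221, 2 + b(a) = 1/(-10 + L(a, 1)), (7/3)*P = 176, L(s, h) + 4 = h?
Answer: 223743/619997 ≈ 0.36088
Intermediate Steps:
L(s, h) = -4 + h
P = 528/7 (P = (3/7)*176 = 528/7 ≈ 75.429)
b(a) = -27/13 (b(a) = -2 + 1/(-10 + (-4 + 1)) = -2 + 1/(-10 - 3) = -2 + 1/(-13) = -2 - 1/13 = -27/13)
S(H, w) = 27/13 (S(H, w) = -1*(-27/13) = 27/13)
(17432 + C(P))/(S(-90, 89) + 47690) = (17432 - 221)/(27/13 + 47690) = 17211/(619997/13) = 17211*(13/619997) = 223743/619997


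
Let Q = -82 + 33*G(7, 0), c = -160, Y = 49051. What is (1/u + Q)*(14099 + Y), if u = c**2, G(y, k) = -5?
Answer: -7986200337/512 ≈ -1.5598e+7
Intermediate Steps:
Q = -247 (Q = -82 + 33*(-5) = -82 - 165 = -247)
u = 25600 (u = (-160)**2 = 25600)
(1/u + Q)*(14099 + Y) = (1/25600 - 247)*(14099 + 49051) = (1/25600 - 247)*63150 = -6323199/25600*63150 = -7986200337/512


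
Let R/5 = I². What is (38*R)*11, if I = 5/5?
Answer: 2090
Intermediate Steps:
I = 1 (I = 5*(⅕) = 1)
R = 5 (R = 5*1² = 5*1 = 5)
(38*R)*11 = (38*5)*11 = 190*11 = 2090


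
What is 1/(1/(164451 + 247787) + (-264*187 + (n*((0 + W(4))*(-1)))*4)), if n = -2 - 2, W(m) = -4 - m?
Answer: -412238/20404132047 ≈ -2.0204e-5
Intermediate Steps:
n = -4
1/(1/(164451 + 247787) + (-264*187 + (n*((0 + W(4))*(-1)))*4)) = 1/(1/(164451 + 247787) + (-264*187 - 4*(0 + (-4 - 1*4))*(-1)*4)) = 1/(1/412238 + (-49368 - 4*(0 + (-4 - 4))*(-1)*4)) = 1/(1/412238 + (-49368 - 4*(0 - 8)*(-1)*4)) = 1/(1/412238 + (-49368 - (-32)*(-1)*4)) = 1/(1/412238 + (-49368 - 4*8*4)) = 1/(1/412238 + (-49368 - 32*4)) = 1/(1/412238 + (-49368 - 128)) = 1/(1/412238 - 49496) = 1/(-20404132047/412238) = -412238/20404132047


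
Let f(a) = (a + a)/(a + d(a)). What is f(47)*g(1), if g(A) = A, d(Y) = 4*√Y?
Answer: 94/31 - 8*√47/31 ≈ 1.2631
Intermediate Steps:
f(a) = 2*a/(a + 4*√a) (f(a) = (a + a)/(a + 4*√a) = (2*a)/(a + 4*√a) = 2*a/(a + 4*√a))
f(47)*g(1) = (2*47/(47 + 4*√47))*1 = (94/(47 + 4*√47))*1 = 94/(47 + 4*√47)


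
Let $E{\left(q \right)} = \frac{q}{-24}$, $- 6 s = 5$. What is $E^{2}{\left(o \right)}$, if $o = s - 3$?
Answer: $\frac{529}{20736} \approx 0.025511$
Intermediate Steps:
$s = - \frac{5}{6}$ ($s = \left(- \frac{1}{6}\right) 5 = - \frac{5}{6} \approx -0.83333$)
$o = - \frac{23}{6}$ ($o = - \frac{5}{6} - 3 = - \frac{23}{6} \approx -3.8333$)
$E{\left(q \right)} = - \frac{q}{24}$ ($E{\left(q \right)} = q \left(- \frac{1}{24}\right) = - \frac{q}{24}$)
$E^{2}{\left(o \right)} = \left(\left(- \frac{1}{24}\right) \left(- \frac{23}{6}\right)\right)^{2} = \left(\frac{23}{144}\right)^{2} = \frac{529}{20736}$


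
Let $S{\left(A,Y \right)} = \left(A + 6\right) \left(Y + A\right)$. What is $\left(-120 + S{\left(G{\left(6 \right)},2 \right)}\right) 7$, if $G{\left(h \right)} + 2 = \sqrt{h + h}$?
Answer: $-756 + 56 \sqrt{3} \approx -659.0$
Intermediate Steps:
$G{\left(h \right)} = -2 + \sqrt{2} \sqrt{h}$ ($G{\left(h \right)} = -2 + \sqrt{h + h} = -2 + \sqrt{2 h} = -2 + \sqrt{2} \sqrt{h}$)
$S{\left(A,Y \right)} = \left(6 + A\right) \left(A + Y\right)$
$\left(-120 + S{\left(G{\left(6 \right)},2 \right)}\right) 7 = \left(-120 + \left(\left(-2 + \sqrt{2} \sqrt{6}\right)^{2} + 6 \left(-2 + \sqrt{2} \sqrt{6}\right) + 6 \cdot 2 + \left(-2 + \sqrt{2} \sqrt{6}\right) 2\right)\right) 7 = \left(-120 + \left(\left(-2 + 2 \sqrt{3}\right)^{2} + 6 \left(-2 + 2 \sqrt{3}\right) + 12 + \left(-2 + 2 \sqrt{3}\right) 2\right)\right) 7 = \left(-120 + \left(\left(-2 + 2 \sqrt{3}\right)^{2} - \left(12 - 12 \sqrt{3}\right) + 12 - \left(4 - 4 \sqrt{3}\right)\right)\right) 7 = \left(-120 + \left(-4 + \left(-2 + 2 \sqrt{3}\right)^{2} + 16 \sqrt{3}\right)\right) 7 = \left(-124 + \left(-2 + 2 \sqrt{3}\right)^{2} + 16 \sqrt{3}\right) 7 = -868 + 7 \left(-2 + 2 \sqrt{3}\right)^{2} + 112 \sqrt{3}$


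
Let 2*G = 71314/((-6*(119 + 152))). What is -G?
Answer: 35657/1626 ≈ 21.929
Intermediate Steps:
G = -35657/1626 (G = (71314/((-6*(119 + 152))))/2 = (71314/((-6*271)))/2 = (71314/(-1626))/2 = (71314*(-1/1626))/2 = (1/2)*(-35657/813) = -35657/1626 ≈ -21.929)
-G = -1*(-35657/1626) = 35657/1626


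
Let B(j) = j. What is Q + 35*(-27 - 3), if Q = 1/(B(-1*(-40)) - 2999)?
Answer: -3106951/2959 ≈ -1050.0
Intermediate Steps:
Q = -1/2959 (Q = 1/(-1*(-40) - 2999) = 1/(40 - 2999) = 1/(-2959) = -1/2959 ≈ -0.00033795)
Q + 35*(-27 - 3) = -1/2959 + 35*(-27 - 3) = -1/2959 + 35*(-30) = -1/2959 - 1050 = -3106951/2959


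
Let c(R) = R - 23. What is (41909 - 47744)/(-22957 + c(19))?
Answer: 5835/22961 ≈ 0.25413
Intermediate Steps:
c(R) = -23 + R
(41909 - 47744)/(-22957 + c(19)) = (41909 - 47744)/(-22957 + (-23 + 19)) = -5835/(-22957 - 4) = -5835/(-22961) = -5835*(-1/22961) = 5835/22961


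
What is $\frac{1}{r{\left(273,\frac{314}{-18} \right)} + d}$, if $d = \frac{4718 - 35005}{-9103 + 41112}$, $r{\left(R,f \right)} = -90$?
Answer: $- \frac{32009}{2911097} \approx -0.010996$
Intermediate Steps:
$d = - \frac{30287}{32009} \approx -0.9462$
$\frac{1}{r{\left(273,\frac{314}{-18} \right)} + d} = \frac{1}{-90 - \frac{30287}{32009}} = \frac{1}{- \frac{2911097}{32009}} = - \frac{32009}{2911097}$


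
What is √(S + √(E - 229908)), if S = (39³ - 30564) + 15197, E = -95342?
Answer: √(43952 + 5*I*√13010) ≈ 209.65 + 1.36*I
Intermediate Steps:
S = 43952 (S = (59319 - 30564) + 15197 = 28755 + 15197 = 43952)
√(S + √(E - 229908)) = √(43952 + √(-95342 - 229908)) = √(43952 + √(-325250)) = √(43952 + 5*I*√13010)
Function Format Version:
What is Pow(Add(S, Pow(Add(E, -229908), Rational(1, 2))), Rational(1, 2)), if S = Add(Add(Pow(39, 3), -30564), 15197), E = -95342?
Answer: Pow(Add(43952, Mul(5, I, Pow(13010, Rational(1, 2)))), Rational(1, 2)) ≈ Add(209.65, Mul(1.360, I))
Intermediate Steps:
S = 43952 (S = Add(Add(59319, -30564), 15197) = Add(28755, 15197) = 43952)
Pow(Add(S, Pow(Add(E, -229908), Rational(1, 2))), Rational(1, 2)) = Pow(Add(43952, Pow(Add(-95342, -229908), Rational(1, 2))), Rational(1, 2)) = Pow(Add(43952, Pow(-325250, Rational(1, 2))), Rational(1, 2)) = Pow(Add(43952, Mul(5, I, Pow(13010, Rational(1, 2)))), Rational(1, 2))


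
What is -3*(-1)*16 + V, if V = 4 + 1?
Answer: 53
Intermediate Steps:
V = 5
-3*(-1)*16 + V = -3*(-1)*16 + 5 = 3*16 + 5 = 48 + 5 = 53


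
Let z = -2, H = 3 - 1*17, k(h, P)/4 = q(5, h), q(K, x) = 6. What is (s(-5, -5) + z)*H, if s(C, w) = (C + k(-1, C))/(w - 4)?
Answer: 518/9 ≈ 57.556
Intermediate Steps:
k(h, P) = 24 (k(h, P) = 4*6 = 24)
H = -14 (H = 3 - 17 = -14)
s(C, w) = (24 + C)/(-4 + w) (s(C, w) = (C + 24)/(w - 4) = (24 + C)/(-4 + w))
(s(-5, -5) + z)*H = ((24 - 5)/(-4 - 5) - 2)*(-14) = (19/(-9) - 2)*(-14) = (-⅑*19 - 2)*(-14) = (-19/9 - 2)*(-14) = -37/9*(-14) = 518/9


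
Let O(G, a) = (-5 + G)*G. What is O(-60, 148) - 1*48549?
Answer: -44649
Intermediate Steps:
O(G, a) = G*(-5 + G)
O(-60, 148) - 1*48549 = -60*(-5 - 60) - 1*48549 = -60*(-65) - 48549 = 3900 - 48549 = -44649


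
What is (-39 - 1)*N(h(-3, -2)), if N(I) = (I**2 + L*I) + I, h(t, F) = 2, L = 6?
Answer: -720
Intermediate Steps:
N(I) = I**2 + 7*I (N(I) = (I**2 + 6*I) + I = I**2 + 7*I)
(-39 - 1)*N(h(-3, -2)) = (-39 - 1)*(2*(7 + 2)) = -80*9 = -40*18 = -720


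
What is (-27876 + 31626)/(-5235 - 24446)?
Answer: -3750/29681 ≈ -0.12634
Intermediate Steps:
(-27876 + 31626)/(-5235 - 24446) = 3750/(-29681) = 3750*(-1/29681) = -3750/29681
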